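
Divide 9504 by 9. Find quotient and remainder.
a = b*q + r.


9504 = 9 * 1056 + 0
Check: 9504 + 0 = 9504

q = 1056, r = 0


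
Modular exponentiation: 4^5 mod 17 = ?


4^1 mod 17 = 4
4^2 mod 17 = 16
4^3 mod 17 = 13
4^4 mod 17 = 1
4^5 mod 17 = 4


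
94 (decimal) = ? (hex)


94 (base 10) = 94 (decimal)
94 (decimal) = 5E (base 16)


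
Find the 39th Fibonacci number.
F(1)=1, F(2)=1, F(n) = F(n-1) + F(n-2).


Sequence: 1, 1, 2, 3, 5, 8, 13, 21, 34, 55, 89, 144, 233, 377, 610, 987, 1597, 2584, 4181, 6765, 10946, 17711, 28657, 46368, 75025, 121393, 196418, 317811, 514229, 832040, 1346269, 2178309, 3524578, 5702887, 9227465, 14930352, 24157817, 39088169, 63245986
F(39) = 63245986


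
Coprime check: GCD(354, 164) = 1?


Euclidean algorithm:
354 = 2 * 164 + 26
164 = 6 * 26 + 8
26 = 3 * 8 + 2
8 = 4 * 2 + 0
GCD(354, 164) = 2

No, not coprime (GCD = 2)


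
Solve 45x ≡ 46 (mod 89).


GCD(45, 89) = 1, unique solution
a^(-1) mod 89 = 2
x = 2 * 46 mod 89 = 3

x ≡ 3 (mod 89)


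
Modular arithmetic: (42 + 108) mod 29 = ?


42 + 108 = 150
150 mod 29 = 5


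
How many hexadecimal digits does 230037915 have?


230037915 in base 16 = DB6199B
Number of digits = 7

7 digits (base 16)


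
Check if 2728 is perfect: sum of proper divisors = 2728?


Proper divisors of 2728: 1, 2, 4, 8, 11, 22, 31, 44, 62, 88, 124, 248, 341, 682, 1364
Sum = 1 + 2 + 4 + 8 + 11 + 22 + 31 + 44 + 62 + 88 + 124 + 248 + 341 + 682 + 1364 = 3032

No, 2728 is not perfect (3032 ≠ 2728)


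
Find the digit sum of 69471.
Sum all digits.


6 + 9 + 4 + 7 + 1 = 27


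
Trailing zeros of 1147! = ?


floor(1147/5) = 229
floor(1147/25) = 45
floor(1147/125) = 9
floor(1147/625) = 1
Total = 284

284 trailing zeros


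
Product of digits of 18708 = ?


1 × 8 × 7 × 0 × 8 = 0


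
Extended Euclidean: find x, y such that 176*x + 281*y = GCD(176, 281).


Tabular extended Euclidean (each row: r = 176*s + 281*t):
r=176, s=1, t=0
r=281, s=0, t=1
q=0: r=176, s=1, t=0   [176*(1) + 281*(0) = 176]
q=1: r=105, s=-1, t=1   [176*(-1) + 281*(1) = 105]
q=1: r=71, s=2, t=-1   [176*(2) + 281*(-1) = 71]
q=1: r=34, s=-3, t=2   [176*(-3) + 281*(2) = 34]
q=2: r=3, s=8, t=-5   [176*(8) + 281*(-5) = 3]
q=11: r=1, s=-91, t=57   [176*(-91) + 281*(57) = 1]
q=3: r=0, s=281, t=-176   [176*(281) + 281*(-176) = 0]
GCD = 1; from the row with r=1: x=-91, y=57
Check: 176*(-91) + 281*(57) = -16016 + 16017 = 1

GCD = 1, x = -91, y = 57


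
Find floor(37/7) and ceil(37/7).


37/7 = 5.2857
floor = 5
ceil = 6

floor = 5, ceil = 6


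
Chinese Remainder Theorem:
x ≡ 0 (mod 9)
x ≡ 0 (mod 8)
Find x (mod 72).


M = 9*8 = 72
M1 = M/9 = 8, M2 = M/8 = 9
M1^(-1) mod 9 = 8, M2^(-1) mod 8 = 1
x = 0*8*8 + 0*9*1 = 0
0 mod 72 = 0
Check: 0 mod 9 = 0 ✓, 0 mod 8 = 0 ✓

x ≡ 0 (mod 72)


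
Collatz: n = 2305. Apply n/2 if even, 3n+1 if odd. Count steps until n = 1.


2305 → 6916 → 3458 → 1729 → 5188 → 2594 → 1297 → 3892 → 1946 → 973 → 2920 → 1460 → 730 → 365 → 1096 → 548 → 274 → 137 → 412 → 206 → 103 → 310 → 155 → 466 → 233 → 700 → 350 → 175 → 526 → 263 → 790 → 395 → 1186 → 593 → 1780 → 890 → 445 → 1336 → 668 → 334 → 167 → 502 → 251 → 754 → 377 → 1132 → 566 → 283 → 850 → 425 → 1276 → 638 → 319 → 958 → 479 → 1438 → 719 → 2158 → 1079 → 3238 → 1619 → 4858 → 2429 → 7288 → 3644 → 1822 → 911 → 2734 → 1367 → 4102 → 2051 → 6154 → 3077 → 9232 → 4616 → 2308 → 1154 → 577 → 1732 → 866 → 433 → 1300 → 650 → 325 → 976 → 488 → 244 → 122 → 61 → 184 → 92 → 46 → 23 → 70 → 35 → 106 → 53 → 160 → 80 → 40 → 20 → 10 → 5 → 16 → 8 → 4 → 2 → 1
Total steps = 107

107 steps


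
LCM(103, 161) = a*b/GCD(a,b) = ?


GCD(103, 161) = 1
LCM = 103*161/1 = 16583/1 = 16583

LCM = 16583


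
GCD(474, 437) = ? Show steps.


474 = 1 * 437 + 37
437 = 11 * 37 + 30
37 = 1 * 30 + 7
30 = 4 * 7 + 2
7 = 3 * 2 + 1
2 = 2 * 1 + 0
GCD = 1


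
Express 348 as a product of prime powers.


348 / 2 = 174
174 / 2 = 87
87 / 3 = 29
29 / 29 = 1
348 = 2^2 × 3 × 29


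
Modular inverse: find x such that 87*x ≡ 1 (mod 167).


Use the extended Euclidean algorithm on (167, 87); each row r = 167*s + 87*t:
r=167, s=1, t=0
r=87, s=0, t=1
q=1: r=80, s=1, t=-1   [167*(1) + 87*(-1) = 80]
q=1: r=7, s=-1, t=2   [167*(-1) + 87*(2) = 7]
q=11: r=3, s=12, t=-23   [167*(12) + 87*(-23) = 3]
q=2: r=1, s=-25, t=48   [167*(-25) + 87*(48) = 1]
q=3: r=0, s=87, t=-167   [167*(87) + 87*(-167) = 0]
GCD = 1 with t = 48, so 87*(48) ≡ 1 (mod 167)
Inverse = 48 mod 167 = 48
Check: 87 * 48 = 4176 ≡ 1 (mod 167)

87^(-1) ≡ 48 (mod 167)


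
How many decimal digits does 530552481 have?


530552481 has 9 digits in base 10
floor(log10(530552481)) + 1 = floor(8.7247) + 1 = 9

9 digits (base 10)


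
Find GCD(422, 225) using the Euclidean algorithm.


422 = 1 * 225 + 197
225 = 1 * 197 + 28
197 = 7 * 28 + 1
28 = 28 * 1 + 0
GCD = 1


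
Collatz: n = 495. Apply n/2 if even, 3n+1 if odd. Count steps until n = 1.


495 → 1486 → 743 → 2230 → 1115 → 3346 → 1673 → 5020 → 2510 → 1255 → 3766 → 1883 → 5650 → 2825 → 8476 → 4238 → 2119 → 6358 → 3179 → 9538 → 4769 → 14308 → 7154 → 3577 → 10732 → 5366 → 2683 → 8050 → 4025 → 12076 → 6038 → 3019 → 9058 → 4529 → 13588 → 6794 → 3397 → 10192 → 5096 → 2548 → 1274 → 637 → 1912 → 956 → 478 → 239 → 718 → 359 → 1078 → 539 → 1618 → 809 → 2428 → 1214 → 607 → 1822 → 911 → 2734 → 1367 → 4102 → 2051 → 6154 → 3077 → 9232 → 4616 → 2308 → 1154 → 577 → 1732 → 866 → 433 → 1300 → 650 → 325 → 976 → 488 → 244 → 122 → 61 → 184 → 92 → 46 → 23 → 70 → 35 → 106 → 53 → 160 → 80 → 40 → 20 → 10 → 5 → 16 → 8 → 4 → 2 → 1
Total steps = 97

97 steps


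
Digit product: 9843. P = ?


9 × 8 × 4 × 3 = 864


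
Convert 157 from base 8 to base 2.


157 (base 8) = 111 (decimal)
111 (decimal) = 1101111 (base 2)


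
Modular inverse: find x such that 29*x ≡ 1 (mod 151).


Use the extended Euclidean algorithm on (151, 29); each row r = 151*s + 29*t:
r=151, s=1, t=0
r=29, s=0, t=1
q=5: r=6, s=1, t=-5   [151*(1) + 29*(-5) = 6]
q=4: r=5, s=-4, t=21   [151*(-4) + 29*(21) = 5]
q=1: r=1, s=5, t=-26   [151*(5) + 29*(-26) = 1]
q=5: r=0, s=-29, t=151   [151*(-29) + 29*(151) = 0]
GCD = 1 with t = -26, so 29*(-26) ≡ 1 (mod 151)
Inverse = -26 mod 151 = 125
Check: 29 * 125 = 3625 ≡ 1 (mod 151)

29^(-1) ≡ 125 (mod 151)


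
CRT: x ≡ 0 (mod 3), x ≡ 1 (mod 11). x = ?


M = 3*11 = 33
M1 = M/3 = 11, M2 = M/11 = 3
M1^(-1) mod 3 = 2, M2^(-1) mod 11 = 4
x = 0*11*2 + 1*3*4 = 12
12 mod 33 = 12
Check: 12 mod 3 = 0 ✓, 12 mod 11 = 1 ✓

x ≡ 12 (mod 33)


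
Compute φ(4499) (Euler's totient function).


4499 = 11 × 409
Prime factors: 11, 409
φ(4499) = 4499 × (1-1/11) × (1-1/409)
= 4499 × 10/11 × 408/409 = 4080

φ(4499) = 4080


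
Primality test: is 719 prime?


Check divisors up to sqrt(719) = 26.8142
No divisors found.
719 is prime.

Yes, 719 is prime


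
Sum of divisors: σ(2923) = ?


Divisors of 2923: 1, 37, 79, 2923
Sum = 1 + 37 + 79 + 2923 = 3040

σ(2923) = 3040


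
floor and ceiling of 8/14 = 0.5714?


8/14 = 0.5714
floor = 0
ceil = 1

floor = 0, ceil = 1


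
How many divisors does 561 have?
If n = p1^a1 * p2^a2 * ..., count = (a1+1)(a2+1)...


561 = 3^1 × 11^1 × 17^1
d(561) = (1+1) × (1+1) × (1+1) = 8

8 divisors


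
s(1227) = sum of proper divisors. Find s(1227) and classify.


Proper divisors: 1, 3, 409
Sum = 1 + 3 + 409 = 413
413 < 1227 → deficient

s(1227) = 413 (deficient)


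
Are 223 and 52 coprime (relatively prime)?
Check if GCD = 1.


Euclidean algorithm:
223 = 4 * 52 + 15
52 = 3 * 15 + 7
15 = 2 * 7 + 1
7 = 7 * 1 + 0
GCD(223, 52) = 1

Yes, coprime (GCD = 1)


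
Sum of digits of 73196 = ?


7 + 3 + 1 + 9 + 6 = 26


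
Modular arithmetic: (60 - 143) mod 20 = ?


60 - 143 = -83
-83 mod 20 = 17


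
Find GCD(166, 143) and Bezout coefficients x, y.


Tabular extended Euclidean (each row: r = 166*s + 143*t):
r=166, s=1, t=0
r=143, s=0, t=1
q=1: r=23, s=1, t=-1   [166*(1) + 143*(-1) = 23]
q=6: r=5, s=-6, t=7   [166*(-6) + 143*(7) = 5]
q=4: r=3, s=25, t=-29   [166*(25) + 143*(-29) = 3]
q=1: r=2, s=-31, t=36   [166*(-31) + 143*(36) = 2]
q=1: r=1, s=56, t=-65   [166*(56) + 143*(-65) = 1]
q=2: r=0, s=-143, t=166   [166*(-143) + 143*(166) = 0]
GCD = 1; from the row with r=1: x=56, y=-65
Check: 166*(56) + 143*(-65) = 9296 - 9295 = 1

GCD = 1, x = 56, y = -65


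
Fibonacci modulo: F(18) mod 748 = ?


F(k) mod 748 for k=1..18:
1, 1, 2, 3, 5, 8, 13, 21, 34, 55, 89, 144, 233, 377, 610, 239, 101, 340
F(18) mod 748 = 340


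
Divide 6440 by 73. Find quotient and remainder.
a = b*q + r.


6440 = 73 * 88 + 16
Check: 6424 + 16 = 6440

q = 88, r = 16


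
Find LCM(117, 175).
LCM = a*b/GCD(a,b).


GCD(117, 175) = 1
LCM = 117*175/1 = 20475/1 = 20475

LCM = 20475


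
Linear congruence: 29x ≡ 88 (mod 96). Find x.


GCD(29, 96) = 1, unique solution
a^(-1) mod 96 = 53
x = 53 * 88 mod 96 = 56

x ≡ 56 (mod 96)


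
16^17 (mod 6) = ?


16^1 mod 6 = 4
16^2 mod 6 = 4
16^3 mod 6 = 4
16^4 mod 6 = 4
16^5 mod 6 = 4
16^6 mod 6 = 4
16^7 mod 6 = 4
16^8 mod 6 = 4
16^9 mod 6 = 4
16^10 mod 6 = 4
16^11 mod 6 = 4
16^12 mod 6 = 4
16^13 mod 6 = 4
16^14 mod 6 = 4
16^15 mod 6 = 4
16^16 mod 6 = 4
16^17 mod 6 = 4


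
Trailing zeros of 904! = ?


floor(904/5) = 180
floor(904/25) = 36
floor(904/125) = 7
floor(904/625) = 1
Total = 224

224 trailing zeros


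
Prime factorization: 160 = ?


160 / 2 = 80
80 / 2 = 40
40 / 2 = 20
20 / 2 = 10
10 / 2 = 5
5 / 5 = 1
160 = 2^5 × 5


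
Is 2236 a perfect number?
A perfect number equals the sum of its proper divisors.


Proper divisors of 2236: 1, 2, 4, 13, 26, 43, 52, 86, 172, 559, 1118
Sum = 1 + 2 + 4 + 13 + 26 + 43 + 52 + 86 + 172 + 559 + 1118 = 2076

No, 2236 is not perfect (2076 ≠ 2236)


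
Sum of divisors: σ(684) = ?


Divisors of 684: 1, 2, 3, 4, 6, 9, 12, 18, 19, 36, 38, 57, 76, 114, 171, 228, 342, 684
Sum = 1 + 2 + 3 + 4 + 6 + 9 + 12 + 18 + 19 + 36 + 38 + 57 + 76 + 114 + 171 + 228 + 342 + 684 = 1820

σ(684) = 1820


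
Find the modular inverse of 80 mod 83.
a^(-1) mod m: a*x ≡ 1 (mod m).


Use the extended Euclidean algorithm on (83, 80); each row r = 83*s + 80*t:
r=83, s=1, t=0
r=80, s=0, t=1
q=1: r=3, s=1, t=-1   [83*(1) + 80*(-1) = 3]
q=26: r=2, s=-26, t=27   [83*(-26) + 80*(27) = 2]
q=1: r=1, s=27, t=-28   [83*(27) + 80*(-28) = 1]
q=2: r=0, s=-80, t=83   [83*(-80) + 80*(83) = 0]
GCD = 1 with t = -28, so 80*(-28) ≡ 1 (mod 83)
Inverse = -28 mod 83 = 55
Check: 80 * 55 = 4400 ≡ 1 (mod 83)

80^(-1) ≡ 55 (mod 83)


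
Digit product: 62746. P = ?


6 × 2 × 7 × 4 × 6 = 2016


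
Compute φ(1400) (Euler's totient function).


1400 = 2^3 × 5^2 × 7
Prime factors: 2, 5, 7
φ(1400) = 1400 × (1-1/2) × (1-1/5) × (1-1/7)
= 1400 × 1/2 × 4/5 × 6/7 = 480

φ(1400) = 480


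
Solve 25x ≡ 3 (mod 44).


GCD(25, 44) = 1, unique solution
a^(-1) mod 44 = 37
x = 37 * 3 mod 44 = 23

x ≡ 23 (mod 44)


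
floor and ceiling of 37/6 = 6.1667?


37/6 = 6.1667
floor = 6
ceil = 7

floor = 6, ceil = 7


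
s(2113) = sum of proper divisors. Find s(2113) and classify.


Proper divisors: 1
Sum = 1 = 1
1 < 2113 → deficient

s(2113) = 1 (deficient)


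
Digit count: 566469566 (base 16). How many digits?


566469566 in base 16 = 21C3A3BE
Number of digits = 8

8 digits (base 16)


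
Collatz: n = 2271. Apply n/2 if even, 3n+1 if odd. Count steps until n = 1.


2271 → 6814 → 3407 → 10222 → 5111 → 15334 → 7667 → 23002 → 11501 → 34504 → 17252 → 8626 → 4313 → 12940 → 6470 → 3235 → 9706 → 4853 → 14560 → 7280 → 3640 → 1820 → 910 → 455 → 1366 → 683 → 2050 → 1025 → 3076 → 1538 → 769 → 2308 → 1154 → 577 → 1732 → 866 → 433 → 1300 → 650 → 325 → 976 → 488 → 244 → 122 → 61 → 184 → 92 → 46 → 23 → 70 → 35 → 106 → 53 → 160 → 80 → 40 → 20 → 10 → 5 → 16 → 8 → 4 → 2 → 1
Total steps = 63

63 steps


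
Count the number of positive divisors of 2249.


2249 = 13^1 × 173^1
d(2249) = (1+1) × (1+1) = 4

4 divisors


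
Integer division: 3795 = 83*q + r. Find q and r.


3795 = 83 * 45 + 60
Check: 3735 + 60 = 3795

q = 45, r = 60


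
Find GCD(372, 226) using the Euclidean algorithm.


372 = 1 * 226 + 146
226 = 1 * 146 + 80
146 = 1 * 80 + 66
80 = 1 * 66 + 14
66 = 4 * 14 + 10
14 = 1 * 10 + 4
10 = 2 * 4 + 2
4 = 2 * 2 + 0
GCD = 2


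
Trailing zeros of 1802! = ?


floor(1802/5) = 360
floor(1802/25) = 72
floor(1802/125) = 14
floor(1802/625) = 2
Total = 448

448 trailing zeros


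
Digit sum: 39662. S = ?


3 + 9 + 6 + 6 + 2 = 26


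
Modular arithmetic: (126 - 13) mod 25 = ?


126 - 13 = 113
113 mod 25 = 13


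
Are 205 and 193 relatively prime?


Euclidean algorithm:
205 = 1 * 193 + 12
193 = 16 * 12 + 1
12 = 12 * 1 + 0
GCD(205, 193) = 1

Yes, coprime (GCD = 1)


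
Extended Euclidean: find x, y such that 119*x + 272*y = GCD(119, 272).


Tabular extended Euclidean (each row: r = 119*s + 272*t):
r=119, s=1, t=0
r=272, s=0, t=1
q=0: r=119, s=1, t=0   [119*(1) + 272*(0) = 119]
q=2: r=34, s=-2, t=1   [119*(-2) + 272*(1) = 34]
q=3: r=17, s=7, t=-3   [119*(7) + 272*(-3) = 17]
q=2: r=0, s=-16, t=7   [119*(-16) + 272*(7) = 0]
GCD = 17; from the row with r=17: x=7, y=-3
Check: 119*(7) + 272*(-3) = 833 - 816 = 17

GCD = 17, x = 7, y = -3


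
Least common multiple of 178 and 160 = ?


GCD(178, 160) = 2
LCM = 178*160/2 = 28480/2 = 14240

LCM = 14240


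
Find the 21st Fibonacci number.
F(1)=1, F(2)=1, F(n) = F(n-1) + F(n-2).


Sequence: 1, 1, 2, 3, 5, 8, 13, 21, 34, 55, 89, 144, 233, 377, 610, 987, 1597, 2584, 4181, 6765, 10946
F(21) = 10946


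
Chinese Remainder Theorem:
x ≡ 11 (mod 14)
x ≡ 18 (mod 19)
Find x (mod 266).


M = 14*19 = 266
M1 = M/14 = 19, M2 = M/19 = 14
M1^(-1) mod 14 = 3, M2^(-1) mod 19 = 15
x = 11*19*3 + 18*14*15 = 4407
4407 mod 266 = 151
Check: 151 mod 14 = 11 ✓, 151 mod 19 = 18 ✓

x ≡ 151 (mod 266)


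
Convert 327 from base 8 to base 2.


327 (base 8) = 215 (decimal)
215 (decimal) = 11010111 (base 2)


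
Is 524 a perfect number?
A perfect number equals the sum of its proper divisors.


Proper divisors of 524: 1, 2, 4, 131, 262
Sum = 1 + 2 + 4 + 131 + 262 = 400

No, 524 is not perfect (400 ≠ 524)


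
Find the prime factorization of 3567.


3567 / 3 = 1189
1189 / 29 = 41
41 / 41 = 1
3567 = 3 × 29 × 41


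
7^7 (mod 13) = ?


7^1 mod 13 = 7
7^2 mod 13 = 10
7^3 mod 13 = 5
7^4 mod 13 = 9
7^5 mod 13 = 11
7^6 mod 13 = 12
7^7 mod 13 = 6


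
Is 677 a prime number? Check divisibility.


Check divisors up to sqrt(677) = 26.0192
No divisors found.
677 is prime.

Yes, 677 is prime


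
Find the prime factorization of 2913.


2913 / 3 = 971
971 / 971 = 1
2913 = 3 × 971


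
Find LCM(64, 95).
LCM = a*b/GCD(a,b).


GCD(64, 95) = 1
LCM = 64*95/1 = 6080/1 = 6080

LCM = 6080


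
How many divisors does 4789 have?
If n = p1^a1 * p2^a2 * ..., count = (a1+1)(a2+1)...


4789 = 4789^1
d(4789) = (1+1) = 2

2 divisors


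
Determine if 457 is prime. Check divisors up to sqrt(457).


Check divisors up to sqrt(457) = 21.3776
No divisors found.
457 is prime.

Yes, 457 is prime


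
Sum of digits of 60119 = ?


6 + 0 + 1 + 1 + 9 = 17


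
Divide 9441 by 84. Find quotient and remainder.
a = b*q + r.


9441 = 84 * 112 + 33
Check: 9408 + 33 = 9441

q = 112, r = 33


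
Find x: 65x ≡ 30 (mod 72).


GCD(65, 72) = 1, unique solution
a^(-1) mod 72 = 41
x = 41 * 30 mod 72 = 6

x ≡ 6 (mod 72)


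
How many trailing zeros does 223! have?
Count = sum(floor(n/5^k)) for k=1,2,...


floor(223/5) = 44
floor(223/25) = 8
floor(223/125) = 1
Total = 53

53 trailing zeros


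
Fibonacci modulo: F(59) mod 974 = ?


F(k) mod 974 for k=1..59:
1, 1, 2, 3, 5, 8, 13, 21, 34, 55, 89, 144, 233, 377, 610, 13, 623, 636, 285, 921, 232, 179, 411, 590, 27, 617, 644, 287, 931, 244, 201, 445, 646, 117, 763, 880, 669, 575, 270, 845, 141, 12, 153, 165, 318, 483, 801, 310, 137, 447, 584, 57, 641, 698, 365, 89, 454, 543, 23
F(59) mod 974 = 23


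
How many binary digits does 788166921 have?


788166921 in base 2 = 101110111110100111100100001001
Number of digits = 30

30 digits (base 2)


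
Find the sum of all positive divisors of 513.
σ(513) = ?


Divisors of 513: 1, 3, 9, 19, 27, 57, 171, 513
Sum = 1 + 3 + 9 + 19 + 27 + 57 + 171 + 513 = 800

σ(513) = 800


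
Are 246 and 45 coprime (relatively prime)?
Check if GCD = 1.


Euclidean algorithm:
246 = 5 * 45 + 21
45 = 2 * 21 + 3
21 = 7 * 3 + 0
GCD(246, 45) = 3

No, not coprime (GCD = 3)


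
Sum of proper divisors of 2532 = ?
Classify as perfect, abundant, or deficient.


Proper divisors: 1, 2, 3, 4, 6, 12, 211, 422, 633, 844, 1266
Sum = 1 + 2 + 3 + 4 + 6 + 12 + 211 + 422 + 633 + 844 + 1266 = 3404
3404 > 2532 → abundant

s(2532) = 3404 (abundant)


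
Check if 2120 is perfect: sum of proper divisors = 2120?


Proper divisors of 2120: 1, 2, 4, 5, 8, 10, 20, 40, 53, 106, 212, 265, 424, 530, 1060
Sum = 1 + 2 + 4 + 5 + 8 + 10 + 20 + 40 + 53 + 106 + 212 + 265 + 424 + 530 + 1060 = 2740

No, 2120 is not perfect (2740 ≠ 2120)


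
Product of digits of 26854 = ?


2 × 6 × 8 × 5 × 4 = 1920


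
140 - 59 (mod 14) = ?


140 - 59 = 81
81 mod 14 = 11


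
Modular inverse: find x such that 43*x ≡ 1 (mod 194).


Use the extended Euclidean algorithm on (194, 43); each row r = 194*s + 43*t:
r=194, s=1, t=0
r=43, s=0, t=1
q=4: r=22, s=1, t=-4   [194*(1) + 43*(-4) = 22]
q=1: r=21, s=-1, t=5   [194*(-1) + 43*(5) = 21]
q=1: r=1, s=2, t=-9   [194*(2) + 43*(-9) = 1]
q=21: r=0, s=-43, t=194   [194*(-43) + 43*(194) = 0]
GCD = 1 with t = -9, so 43*(-9) ≡ 1 (mod 194)
Inverse = -9 mod 194 = 185
Check: 43 * 185 = 7955 ≡ 1 (mod 194)

43^(-1) ≡ 185 (mod 194)


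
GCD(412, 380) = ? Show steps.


412 = 1 * 380 + 32
380 = 11 * 32 + 28
32 = 1 * 28 + 4
28 = 7 * 4 + 0
GCD = 4


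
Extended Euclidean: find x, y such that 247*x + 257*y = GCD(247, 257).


Tabular extended Euclidean (each row: r = 247*s + 257*t):
r=247, s=1, t=0
r=257, s=0, t=1
q=0: r=247, s=1, t=0   [247*(1) + 257*(0) = 247]
q=1: r=10, s=-1, t=1   [247*(-1) + 257*(1) = 10]
q=24: r=7, s=25, t=-24   [247*(25) + 257*(-24) = 7]
q=1: r=3, s=-26, t=25   [247*(-26) + 257*(25) = 3]
q=2: r=1, s=77, t=-74   [247*(77) + 257*(-74) = 1]
q=3: r=0, s=-257, t=247   [247*(-257) + 257*(247) = 0]
GCD = 1; from the row with r=1: x=77, y=-74
Check: 247*(77) + 257*(-74) = 19019 - 19018 = 1

GCD = 1, x = 77, y = -74


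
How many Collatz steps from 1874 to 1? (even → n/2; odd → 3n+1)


1874 → 937 → 2812 → 1406 → 703 → 2110 → 1055 → 3166 → 1583 → 4750 → 2375 → 7126 → 3563 → 10690 → 5345 → 16036 → 8018 → 4009 → 12028 → 6014 → 3007 → 9022 → 4511 → 13534 → 6767 → 20302 → 10151 → 30454 → 15227 → 45682 → 22841 → 68524 → 34262 → 17131 → 51394 → 25697 → 77092 → 38546 → 19273 → 57820 → 28910 → 14455 → 43366 → 21683 → 65050 → 32525 → 97576 → 48788 → 24394 → 12197 → 36592 → 18296 → 9148 → 4574 → 2287 → 6862 → 3431 → 10294 → 5147 → 15442 → 7721 → 23164 → 11582 → 5791 → 17374 → 8687 → 26062 → 13031 → 39094 → 19547 → 58642 → 29321 → 87964 → 43982 → 21991 → 65974 → 32987 → 98962 → 49481 → 148444 → 74222 → 37111 → 111334 → 55667 → 167002 → 83501 → 250504 → 125252 → 62626 → 31313 → 93940 → 46970 → 23485 → 70456 → 35228 → 17614 → 8807 → 26422 → 13211 → 39634 → 19817 → 59452 → 29726 → 14863 → 44590 → 22295 → 66886 → 33443 → 100330 → 50165 → 150496 → 75248 → 37624 → 18812 → 9406 → 4703 → 14110 → 7055 → 21166 → 10583 → 31750 → 15875 → 47626 → 23813 → 71440 → 35720 → 17860 → 8930 → 4465 → 13396 → 6698 → 3349 → 10048 → 5024 → 2512 → 1256 → 628 → 314 → 157 → 472 → 236 → 118 → 59 → 178 → 89 → 268 → 134 → 67 → 202 → 101 → 304 → 152 → 76 → 38 → 19 → 58 → 29 → 88 → 44 → 22 → 11 → 34 → 17 → 52 → 26 → 13 → 40 → 20 → 10 → 5 → 16 → 8 → 4 → 2 → 1
Total steps = 174

174 steps


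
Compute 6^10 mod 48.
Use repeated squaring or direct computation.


6^1 mod 48 = 6
6^2 mod 48 = 36
6^3 mod 48 = 24
6^4 mod 48 = 0
6^5 mod 48 = 0
6^6 mod 48 = 0
6^7 mod 48 = 0
6^8 mod 48 = 0
6^9 mod 48 = 0
6^10 mod 48 = 0


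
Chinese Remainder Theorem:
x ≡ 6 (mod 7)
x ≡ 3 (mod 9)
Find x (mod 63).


M = 7*9 = 63
M1 = M/7 = 9, M2 = M/9 = 7
M1^(-1) mod 7 = 4, M2^(-1) mod 9 = 4
x = 6*9*4 + 3*7*4 = 300
300 mod 63 = 48
Check: 48 mod 7 = 6 ✓, 48 mod 9 = 3 ✓

x ≡ 48 (mod 63)


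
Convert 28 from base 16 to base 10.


28 (base 16) = 40 (decimal)
40 (decimal) = 40 (base 10)


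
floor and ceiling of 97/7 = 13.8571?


97/7 = 13.8571
floor = 13
ceil = 14

floor = 13, ceil = 14


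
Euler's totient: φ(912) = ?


912 = 2^4 × 3 × 19
Prime factors: 2, 3, 19
φ(912) = 912 × (1-1/2) × (1-1/3) × (1-1/19)
= 912 × 1/2 × 2/3 × 18/19 = 288

φ(912) = 288


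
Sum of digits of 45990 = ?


4 + 5 + 9 + 9 + 0 = 27


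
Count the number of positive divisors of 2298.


2298 = 2^1 × 3^1 × 383^1
d(2298) = (1+1) × (1+1) × (1+1) = 8

8 divisors


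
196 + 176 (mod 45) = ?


196 + 176 = 372
372 mod 45 = 12


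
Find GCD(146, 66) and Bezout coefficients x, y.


Tabular extended Euclidean (each row: r = 146*s + 66*t):
r=146, s=1, t=0
r=66, s=0, t=1
q=2: r=14, s=1, t=-2   [146*(1) + 66*(-2) = 14]
q=4: r=10, s=-4, t=9   [146*(-4) + 66*(9) = 10]
q=1: r=4, s=5, t=-11   [146*(5) + 66*(-11) = 4]
q=2: r=2, s=-14, t=31   [146*(-14) + 66*(31) = 2]
q=2: r=0, s=33, t=-73   [146*(33) + 66*(-73) = 0]
GCD = 2; from the row with r=2: x=-14, y=31
Check: 146*(-14) + 66*(31) = -2044 + 2046 = 2

GCD = 2, x = -14, y = 31


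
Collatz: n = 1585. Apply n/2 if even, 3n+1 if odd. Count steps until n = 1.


1585 → 4756 → 2378 → 1189 → 3568 → 1784 → 892 → 446 → 223 → 670 → 335 → 1006 → 503 → 1510 → 755 → 2266 → 1133 → 3400 → 1700 → 850 → 425 → 1276 → 638 → 319 → 958 → 479 → 1438 → 719 → 2158 → 1079 → 3238 → 1619 → 4858 → 2429 → 7288 → 3644 → 1822 → 911 → 2734 → 1367 → 4102 → 2051 → 6154 → 3077 → 9232 → 4616 → 2308 → 1154 → 577 → 1732 → 866 → 433 → 1300 → 650 → 325 → 976 → 488 → 244 → 122 → 61 → 184 → 92 → 46 → 23 → 70 → 35 → 106 → 53 → 160 → 80 → 40 → 20 → 10 → 5 → 16 → 8 → 4 → 2 → 1
Total steps = 78

78 steps


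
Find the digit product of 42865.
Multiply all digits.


4 × 2 × 8 × 6 × 5 = 1920


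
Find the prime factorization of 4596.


4596 / 2 = 2298
2298 / 2 = 1149
1149 / 3 = 383
383 / 383 = 1
4596 = 2^2 × 3 × 383


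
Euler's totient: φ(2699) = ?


2699 = 2699
Prime factors: 2699
φ(2699) = 2699 × (1-1/2699)
= 2699 × 2698/2699 = 2698

φ(2699) = 2698


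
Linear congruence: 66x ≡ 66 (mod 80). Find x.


GCD(66, 80) = 2 divides 66
Divide: 33x ≡ 33 (mod 40)
x ≡ 1 (mod 40)


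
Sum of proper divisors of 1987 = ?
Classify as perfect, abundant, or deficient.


Proper divisors: 1
Sum = 1 = 1
1 < 1987 → deficient

s(1987) = 1 (deficient)


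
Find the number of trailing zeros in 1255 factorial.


floor(1255/5) = 251
floor(1255/25) = 50
floor(1255/125) = 10
floor(1255/625) = 2
Total = 313

313 trailing zeros


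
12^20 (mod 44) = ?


12^1 mod 44 = 12
12^2 mod 44 = 12
12^3 mod 44 = 12
12^4 mod 44 = 12
12^5 mod 44 = 12
12^6 mod 44 = 12
12^7 mod 44 = 12
12^8 mod 44 = 12
12^9 mod 44 = 12
12^10 mod 44 = 12
12^11 mod 44 = 12
12^12 mod 44 = 12
12^13 mod 44 = 12
12^14 mod 44 = 12
12^15 mod 44 = 12
12^16 mod 44 = 12
12^17 mod 44 = 12
12^18 mod 44 = 12
12^19 mod 44 = 12
12^20 mod 44 = 12


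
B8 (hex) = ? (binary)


B8 (base 16) = 184 (decimal)
184 (decimal) = 10111000 (base 2)


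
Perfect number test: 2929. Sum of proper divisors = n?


Proper divisors of 2929: 1, 29, 101
Sum = 1 + 29 + 101 = 131

No, 2929 is not perfect (131 ≠ 2929)


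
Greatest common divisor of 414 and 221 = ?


414 = 1 * 221 + 193
221 = 1 * 193 + 28
193 = 6 * 28 + 25
28 = 1 * 25 + 3
25 = 8 * 3 + 1
3 = 3 * 1 + 0
GCD = 1


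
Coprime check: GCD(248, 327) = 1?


Euclidean algorithm:
327 = 1 * 248 + 79
248 = 3 * 79 + 11
79 = 7 * 11 + 2
11 = 5 * 2 + 1
2 = 2 * 1 + 0
GCD(248, 327) = 1

Yes, coprime (GCD = 1)


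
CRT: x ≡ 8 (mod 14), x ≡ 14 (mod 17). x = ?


M = 14*17 = 238
M1 = M/14 = 17, M2 = M/17 = 14
M1^(-1) mod 14 = 5, M2^(-1) mod 17 = 11
x = 8*17*5 + 14*14*11 = 2836
2836 mod 238 = 218
Check: 218 mod 14 = 8 ✓, 218 mod 17 = 14 ✓

x ≡ 218 (mod 238)


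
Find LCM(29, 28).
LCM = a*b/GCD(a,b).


GCD(29, 28) = 1
LCM = 29*28/1 = 812/1 = 812

LCM = 812


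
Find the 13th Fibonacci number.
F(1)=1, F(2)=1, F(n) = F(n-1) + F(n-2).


Sequence: 1, 1, 2, 3, 5, 8, 13, 21, 34, 55, 89, 144, 233
F(13) = 233


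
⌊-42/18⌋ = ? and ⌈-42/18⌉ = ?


-42/18 = -2.3333
floor = -3
ceil = -2

floor = -3, ceil = -2


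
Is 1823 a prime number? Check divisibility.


Check divisors up to sqrt(1823) = 42.6966
No divisors found.
1823 is prime.

Yes, 1823 is prime


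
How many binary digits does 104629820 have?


104629820 in base 2 = 110001111001000011000111100
Number of digits = 27

27 digits (base 2)


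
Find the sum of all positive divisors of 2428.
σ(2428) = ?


Divisors of 2428: 1, 2, 4, 607, 1214, 2428
Sum = 1 + 2 + 4 + 607 + 1214 + 2428 = 4256

σ(2428) = 4256


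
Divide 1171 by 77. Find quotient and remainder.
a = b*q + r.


1171 = 77 * 15 + 16
Check: 1155 + 16 = 1171

q = 15, r = 16


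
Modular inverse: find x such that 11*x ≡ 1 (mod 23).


Use the extended Euclidean algorithm on (23, 11); each row r = 23*s + 11*t:
r=23, s=1, t=0
r=11, s=0, t=1
q=2: r=1, s=1, t=-2   [23*(1) + 11*(-2) = 1]
q=11: r=0, s=-11, t=23   [23*(-11) + 11*(23) = 0]
GCD = 1 with t = -2, so 11*(-2) ≡ 1 (mod 23)
Inverse = -2 mod 23 = 21
Check: 11 * 21 = 231 ≡ 1 (mod 23)

11^(-1) ≡ 21 (mod 23)


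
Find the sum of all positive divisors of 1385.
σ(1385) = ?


Divisors of 1385: 1, 5, 277, 1385
Sum = 1 + 5 + 277 + 1385 = 1668

σ(1385) = 1668


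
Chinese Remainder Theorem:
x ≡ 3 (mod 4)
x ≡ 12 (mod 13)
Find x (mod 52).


M = 4*13 = 52
M1 = M/4 = 13, M2 = M/13 = 4
M1^(-1) mod 4 = 1, M2^(-1) mod 13 = 10
x = 3*13*1 + 12*4*10 = 519
519 mod 52 = 51
Check: 51 mod 4 = 3 ✓, 51 mod 13 = 12 ✓

x ≡ 51 (mod 52)


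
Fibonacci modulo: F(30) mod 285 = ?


F(k) mod 285 for k=1..30:
1, 1, 2, 3, 5, 8, 13, 21, 34, 55, 89, 144, 233, 92, 40, 132, 172, 19, 191, 210, 116, 41, 157, 198, 70, 268, 53, 36, 89, 125
F(30) mod 285 = 125


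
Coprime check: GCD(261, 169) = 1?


Euclidean algorithm:
261 = 1 * 169 + 92
169 = 1 * 92 + 77
92 = 1 * 77 + 15
77 = 5 * 15 + 2
15 = 7 * 2 + 1
2 = 2 * 1 + 0
GCD(261, 169) = 1

Yes, coprime (GCD = 1)


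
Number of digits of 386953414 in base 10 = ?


386953414 has 9 digits in base 10
floor(log10(386953414)) + 1 = floor(8.5877) + 1 = 9

9 digits (base 10)


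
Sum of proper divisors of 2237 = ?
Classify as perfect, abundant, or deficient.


Proper divisors: 1
Sum = 1 = 1
1 < 2237 → deficient

s(2237) = 1 (deficient)


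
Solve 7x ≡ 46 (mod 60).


GCD(7, 60) = 1, unique solution
a^(-1) mod 60 = 43
x = 43 * 46 mod 60 = 58

x ≡ 58 (mod 60)


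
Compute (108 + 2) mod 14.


108 + 2 = 110
110 mod 14 = 12


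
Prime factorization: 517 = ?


517 / 11 = 47
47 / 47 = 1
517 = 11 × 47


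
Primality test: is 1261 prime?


1261 / 13 = 97 (exact division)
1261 is NOT prime.

No, 1261 is not prime


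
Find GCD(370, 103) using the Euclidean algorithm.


370 = 3 * 103 + 61
103 = 1 * 61 + 42
61 = 1 * 42 + 19
42 = 2 * 19 + 4
19 = 4 * 4 + 3
4 = 1 * 3 + 1
3 = 3 * 1 + 0
GCD = 1


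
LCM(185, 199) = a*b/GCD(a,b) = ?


GCD(185, 199) = 1
LCM = 185*199/1 = 36815/1 = 36815

LCM = 36815


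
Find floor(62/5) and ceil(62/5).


62/5 = 12.4000
floor = 12
ceil = 13

floor = 12, ceil = 13


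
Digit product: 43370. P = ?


4 × 3 × 3 × 7 × 0 = 0


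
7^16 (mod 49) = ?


7^1 mod 49 = 7
7^2 mod 49 = 0
7^3 mod 49 = 0
7^4 mod 49 = 0
7^5 mod 49 = 0
7^6 mod 49 = 0
7^7 mod 49 = 0
7^8 mod 49 = 0
7^9 mod 49 = 0
7^10 mod 49 = 0
7^11 mod 49 = 0
7^12 mod 49 = 0
7^13 mod 49 = 0
7^14 mod 49 = 0
7^15 mod 49 = 0
7^16 mod 49 = 0


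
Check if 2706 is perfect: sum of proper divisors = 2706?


Proper divisors of 2706: 1, 2, 3, 6, 11, 22, 33, 41, 66, 82, 123, 246, 451, 902, 1353
Sum = 1 + 2 + 3 + 6 + 11 + 22 + 33 + 41 + 66 + 82 + 123 + 246 + 451 + 902 + 1353 = 3342

No, 2706 is not perfect (3342 ≠ 2706)


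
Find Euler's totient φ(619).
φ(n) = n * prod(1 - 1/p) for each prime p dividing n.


619 = 619
Prime factors: 619
φ(619) = 619 × (1-1/619)
= 619 × 618/619 = 618

φ(619) = 618


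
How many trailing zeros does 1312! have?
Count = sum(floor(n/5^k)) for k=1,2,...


floor(1312/5) = 262
floor(1312/25) = 52
floor(1312/125) = 10
floor(1312/625) = 2
Total = 326

326 trailing zeros


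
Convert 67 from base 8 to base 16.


67 (base 8) = 55 (decimal)
55 (decimal) = 37 (base 16)


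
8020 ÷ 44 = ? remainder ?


8020 = 44 * 182 + 12
Check: 8008 + 12 = 8020

q = 182, r = 12


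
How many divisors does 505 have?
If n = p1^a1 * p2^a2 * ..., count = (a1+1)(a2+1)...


505 = 5^1 × 101^1
d(505) = (1+1) × (1+1) = 4

4 divisors


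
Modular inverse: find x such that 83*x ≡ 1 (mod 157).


Use the extended Euclidean algorithm on (157, 83); each row r = 157*s + 83*t:
r=157, s=1, t=0
r=83, s=0, t=1
q=1: r=74, s=1, t=-1   [157*(1) + 83*(-1) = 74]
q=1: r=9, s=-1, t=2   [157*(-1) + 83*(2) = 9]
q=8: r=2, s=9, t=-17   [157*(9) + 83*(-17) = 2]
q=4: r=1, s=-37, t=70   [157*(-37) + 83*(70) = 1]
q=2: r=0, s=83, t=-157   [157*(83) + 83*(-157) = 0]
GCD = 1 with t = 70, so 83*(70) ≡ 1 (mod 157)
Inverse = 70 mod 157 = 70
Check: 83 * 70 = 5810 ≡ 1 (mod 157)

83^(-1) ≡ 70 (mod 157)


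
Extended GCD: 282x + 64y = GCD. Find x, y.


Tabular extended Euclidean (each row: r = 282*s + 64*t):
r=282, s=1, t=0
r=64, s=0, t=1
q=4: r=26, s=1, t=-4   [282*(1) + 64*(-4) = 26]
q=2: r=12, s=-2, t=9   [282*(-2) + 64*(9) = 12]
q=2: r=2, s=5, t=-22   [282*(5) + 64*(-22) = 2]
q=6: r=0, s=-32, t=141   [282*(-32) + 64*(141) = 0]
GCD = 2; from the row with r=2: x=5, y=-22
Check: 282*(5) + 64*(-22) = 1410 - 1408 = 2

GCD = 2, x = 5, y = -22


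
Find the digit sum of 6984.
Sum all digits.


6 + 9 + 8 + 4 = 27


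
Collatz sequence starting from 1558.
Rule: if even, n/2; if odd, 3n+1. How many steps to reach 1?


1558 → 779 → 2338 → 1169 → 3508 → 1754 → 877 → 2632 → 1316 → 658 → 329 → 988 → 494 → 247 → 742 → 371 → 1114 → 557 → 1672 → 836 → 418 → 209 → 628 → 314 → 157 → 472 → 236 → 118 → 59 → 178 → 89 → 268 → 134 → 67 → 202 → 101 → 304 → 152 → 76 → 38 → 19 → 58 → 29 → 88 → 44 → 22 → 11 → 34 → 17 → 52 → 26 → 13 → 40 → 20 → 10 → 5 → 16 → 8 → 4 → 2 → 1
Total steps = 60

60 steps


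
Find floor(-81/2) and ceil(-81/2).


-81/2 = -40.5000
floor = -41
ceil = -40

floor = -41, ceil = -40


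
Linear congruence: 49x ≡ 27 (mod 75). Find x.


GCD(49, 75) = 1, unique solution
a^(-1) mod 75 = 49
x = 49 * 27 mod 75 = 48

x ≡ 48 (mod 75)


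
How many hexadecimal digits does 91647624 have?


91647624 in base 16 = 5766E88
Number of digits = 7

7 digits (base 16)


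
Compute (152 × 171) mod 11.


152 × 171 = 25992
25992 mod 11 = 10


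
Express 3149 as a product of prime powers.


3149 / 47 = 67
67 / 67 = 1
3149 = 47 × 67


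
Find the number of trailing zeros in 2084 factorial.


floor(2084/5) = 416
floor(2084/25) = 83
floor(2084/125) = 16
floor(2084/625) = 3
Total = 518

518 trailing zeros


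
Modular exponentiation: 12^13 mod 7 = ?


12^1 mod 7 = 5
12^2 mod 7 = 4
12^3 mod 7 = 6
12^4 mod 7 = 2
12^5 mod 7 = 3
12^6 mod 7 = 1
12^7 mod 7 = 5
12^8 mod 7 = 4
12^9 mod 7 = 6
12^10 mod 7 = 2
12^11 mod 7 = 3
12^12 mod 7 = 1
12^13 mod 7 = 5


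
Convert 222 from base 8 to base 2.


222 (base 8) = 146 (decimal)
146 (decimal) = 10010010 (base 2)


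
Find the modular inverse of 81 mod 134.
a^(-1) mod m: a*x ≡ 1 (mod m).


Use the extended Euclidean algorithm on (134, 81); each row r = 134*s + 81*t:
r=134, s=1, t=0
r=81, s=0, t=1
q=1: r=53, s=1, t=-1   [134*(1) + 81*(-1) = 53]
q=1: r=28, s=-1, t=2   [134*(-1) + 81*(2) = 28]
q=1: r=25, s=2, t=-3   [134*(2) + 81*(-3) = 25]
q=1: r=3, s=-3, t=5   [134*(-3) + 81*(5) = 3]
q=8: r=1, s=26, t=-43   [134*(26) + 81*(-43) = 1]
q=3: r=0, s=-81, t=134   [134*(-81) + 81*(134) = 0]
GCD = 1 with t = -43, so 81*(-43) ≡ 1 (mod 134)
Inverse = -43 mod 134 = 91
Check: 81 * 91 = 7371 ≡ 1 (mod 134)

81^(-1) ≡ 91 (mod 134)


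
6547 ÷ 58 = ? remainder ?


6547 = 58 * 112 + 51
Check: 6496 + 51 = 6547

q = 112, r = 51


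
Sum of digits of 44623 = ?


4 + 4 + 6 + 2 + 3 = 19


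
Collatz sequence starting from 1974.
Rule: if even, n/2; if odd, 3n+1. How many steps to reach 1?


1974 → 987 → 2962 → 1481 → 4444 → 2222 → 1111 → 3334 → 1667 → 5002 → 2501 → 7504 → 3752 → 1876 → 938 → 469 → 1408 → 704 → 352 → 176 → 88 → 44 → 22 → 11 → 34 → 17 → 52 → 26 → 13 → 40 → 20 → 10 → 5 → 16 → 8 → 4 → 2 → 1
Total steps = 37

37 steps


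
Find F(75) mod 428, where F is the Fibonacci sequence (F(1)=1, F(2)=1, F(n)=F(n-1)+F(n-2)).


F(k) mod 428 for k=1..75:
1, 1, 2, 3, 5, 8, 13, 21, 34, 55, 89, 144, 233, 377, 182, 131, 313, 16, 329, 345, 246, 163, 409, 144, 125, 269, 394, 235, 201, 8, 209, 217, 426, 215, 213, 0, 213, 213, 426, 211, 209, 420, 201, 193, 394, 159, 125, 284, 409, 265, 246, 83, 329, 412, 313, 297, 182, 51, 233, 284, 89, 373, 34, 407, 13, 420, 5, 425, 2, 427, 1, 0, 1, 1, 2
F(75) mod 428 = 2


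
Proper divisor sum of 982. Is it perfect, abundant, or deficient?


Proper divisors: 1, 2, 491
Sum = 1 + 2 + 491 = 494
494 < 982 → deficient

s(982) = 494 (deficient)


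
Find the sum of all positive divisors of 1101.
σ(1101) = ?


Divisors of 1101: 1, 3, 367, 1101
Sum = 1 + 3 + 367 + 1101 = 1472

σ(1101) = 1472


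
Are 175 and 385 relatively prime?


Euclidean algorithm:
385 = 2 * 175 + 35
175 = 5 * 35 + 0
GCD(175, 385) = 35

No, not coprime (GCD = 35)


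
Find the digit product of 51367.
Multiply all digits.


5 × 1 × 3 × 6 × 7 = 630


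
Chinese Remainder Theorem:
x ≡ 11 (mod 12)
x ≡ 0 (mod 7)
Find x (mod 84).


M = 12*7 = 84
M1 = M/12 = 7, M2 = M/7 = 12
M1^(-1) mod 12 = 7, M2^(-1) mod 7 = 3
x = 11*7*7 + 0*12*3 = 539
539 mod 84 = 35
Check: 35 mod 12 = 11 ✓, 35 mod 7 = 0 ✓

x ≡ 35 (mod 84)


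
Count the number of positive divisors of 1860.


1860 = 2^2 × 3^1 × 5^1 × 31^1
d(1860) = (2+1) × (1+1) × (1+1) × (1+1) = 24

24 divisors


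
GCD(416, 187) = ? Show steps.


416 = 2 * 187 + 42
187 = 4 * 42 + 19
42 = 2 * 19 + 4
19 = 4 * 4 + 3
4 = 1 * 3 + 1
3 = 3 * 1 + 0
GCD = 1


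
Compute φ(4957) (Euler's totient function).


4957 = 4957
Prime factors: 4957
φ(4957) = 4957 × (1-1/4957)
= 4957 × 4956/4957 = 4956

φ(4957) = 4956


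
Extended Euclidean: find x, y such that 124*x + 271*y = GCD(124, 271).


Tabular extended Euclidean (each row: r = 124*s + 271*t):
r=124, s=1, t=0
r=271, s=0, t=1
q=0: r=124, s=1, t=0   [124*(1) + 271*(0) = 124]
q=2: r=23, s=-2, t=1   [124*(-2) + 271*(1) = 23]
q=5: r=9, s=11, t=-5   [124*(11) + 271*(-5) = 9]
q=2: r=5, s=-24, t=11   [124*(-24) + 271*(11) = 5]
q=1: r=4, s=35, t=-16   [124*(35) + 271*(-16) = 4]
q=1: r=1, s=-59, t=27   [124*(-59) + 271*(27) = 1]
q=4: r=0, s=271, t=-124   [124*(271) + 271*(-124) = 0]
GCD = 1; from the row with r=1: x=-59, y=27
Check: 124*(-59) + 271*(27) = -7316 + 7317 = 1

GCD = 1, x = -59, y = 27


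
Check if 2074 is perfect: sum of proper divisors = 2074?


Proper divisors of 2074: 1, 2, 17, 34, 61, 122, 1037
Sum = 1 + 2 + 17 + 34 + 61 + 122 + 1037 = 1274

No, 2074 is not perfect (1274 ≠ 2074)


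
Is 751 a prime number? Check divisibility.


Check divisors up to sqrt(751) = 27.4044
No divisors found.
751 is prime.

Yes, 751 is prime


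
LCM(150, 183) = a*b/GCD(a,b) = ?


GCD(150, 183) = 3
LCM = 150*183/3 = 27450/3 = 9150

LCM = 9150


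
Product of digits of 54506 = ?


5 × 4 × 5 × 0 × 6 = 0


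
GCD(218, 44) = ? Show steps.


218 = 4 * 44 + 42
44 = 1 * 42 + 2
42 = 21 * 2 + 0
GCD = 2


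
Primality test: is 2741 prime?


Check divisors up to sqrt(2741) = 52.3546
No divisors found.
2741 is prime.

Yes, 2741 is prime


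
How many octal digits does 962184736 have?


962184736 in base 8 = 7126343040
Number of digits = 10

10 digits (base 8)


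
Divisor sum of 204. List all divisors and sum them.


Divisors of 204: 1, 2, 3, 4, 6, 12, 17, 34, 51, 68, 102, 204
Sum = 1 + 2 + 3 + 4 + 6 + 12 + 17 + 34 + 51 + 68 + 102 + 204 = 504

σ(204) = 504


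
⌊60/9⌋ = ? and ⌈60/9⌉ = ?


60/9 = 6.6667
floor = 6
ceil = 7

floor = 6, ceil = 7


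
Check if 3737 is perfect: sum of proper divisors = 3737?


Proper divisors of 3737: 1, 37, 101
Sum = 1 + 37 + 101 = 139

No, 3737 is not perfect (139 ≠ 3737)


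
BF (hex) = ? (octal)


BF (base 16) = 191 (decimal)
191 (decimal) = 277 (base 8)


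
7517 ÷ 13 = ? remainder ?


7517 = 13 * 578 + 3
Check: 7514 + 3 = 7517

q = 578, r = 3


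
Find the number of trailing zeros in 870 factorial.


floor(870/5) = 174
floor(870/25) = 34
floor(870/125) = 6
floor(870/625) = 1
Total = 215

215 trailing zeros


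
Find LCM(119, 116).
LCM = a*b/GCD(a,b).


GCD(119, 116) = 1
LCM = 119*116/1 = 13804/1 = 13804

LCM = 13804


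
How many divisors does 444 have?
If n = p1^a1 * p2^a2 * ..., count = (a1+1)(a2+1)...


444 = 2^2 × 3^1 × 37^1
d(444) = (2+1) × (1+1) × (1+1) = 12

12 divisors


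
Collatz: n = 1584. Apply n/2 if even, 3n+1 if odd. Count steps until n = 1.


1584 → 792 → 396 → 198 → 99 → 298 → 149 → 448 → 224 → 112 → 56 → 28 → 14 → 7 → 22 → 11 → 34 → 17 → 52 → 26 → 13 → 40 → 20 → 10 → 5 → 16 → 8 → 4 → 2 → 1
Total steps = 29

29 steps


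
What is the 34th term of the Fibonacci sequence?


Sequence: 1, 1, 2, 3, 5, 8, 13, 21, 34, 55, 89, 144, 233, 377, 610, 987, 1597, 2584, 4181, 6765, 10946, 17711, 28657, 46368, 75025, 121393, 196418, 317811, 514229, 832040, 1346269, 2178309, 3524578, 5702887
F(34) = 5702887


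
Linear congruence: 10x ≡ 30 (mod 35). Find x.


GCD(10, 35) = 5 divides 30
Divide: 2x ≡ 6 (mod 7)
x ≡ 3 (mod 7)


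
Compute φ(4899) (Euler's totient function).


4899 = 3 × 23 × 71
Prime factors: 3, 23, 71
φ(4899) = 4899 × (1-1/3) × (1-1/23) × (1-1/71)
= 4899 × 2/3 × 22/23 × 70/71 = 3080

φ(4899) = 3080


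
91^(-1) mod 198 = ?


Use the extended Euclidean algorithm on (198, 91); each row r = 198*s + 91*t:
r=198, s=1, t=0
r=91, s=0, t=1
q=2: r=16, s=1, t=-2   [198*(1) + 91*(-2) = 16]
q=5: r=11, s=-5, t=11   [198*(-5) + 91*(11) = 11]
q=1: r=5, s=6, t=-13   [198*(6) + 91*(-13) = 5]
q=2: r=1, s=-17, t=37   [198*(-17) + 91*(37) = 1]
q=5: r=0, s=91, t=-198   [198*(91) + 91*(-198) = 0]
GCD = 1 with t = 37, so 91*(37) ≡ 1 (mod 198)
Inverse = 37 mod 198 = 37
Check: 91 * 37 = 3367 ≡ 1 (mod 198)

91^(-1) ≡ 37 (mod 198)
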